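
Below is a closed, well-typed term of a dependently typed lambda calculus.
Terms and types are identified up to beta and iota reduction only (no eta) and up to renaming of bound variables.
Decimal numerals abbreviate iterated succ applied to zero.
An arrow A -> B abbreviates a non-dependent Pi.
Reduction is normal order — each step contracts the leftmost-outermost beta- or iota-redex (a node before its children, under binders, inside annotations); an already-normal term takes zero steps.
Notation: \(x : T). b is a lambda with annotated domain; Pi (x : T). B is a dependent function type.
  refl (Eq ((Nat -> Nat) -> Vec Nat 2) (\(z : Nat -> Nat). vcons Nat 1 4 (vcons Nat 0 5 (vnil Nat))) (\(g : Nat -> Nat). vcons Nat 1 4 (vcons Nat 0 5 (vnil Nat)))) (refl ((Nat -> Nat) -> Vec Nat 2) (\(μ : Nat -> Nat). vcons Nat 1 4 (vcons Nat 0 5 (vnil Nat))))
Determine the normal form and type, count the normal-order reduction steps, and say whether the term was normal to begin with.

reduced normal form:
  refl (Eq ((Nat -> Nat) -> Vec Nat 2) (\(z : Nat -> Nat). vcons Nat 1 4 (vcons Nat 0 5 (vnil Nat))) (\(g : Nat -> Nat). vcons Nat 1 4 (vcons Nat 0 5 (vnil Nat)))) (refl ((Nat -> Nat) -> Vec Nat 2) (\(μ : Nat -> Nat). vcons Nat 1 4 (vcons Nat 0 5 (vnil Nat))))
type:
  Eq (Eq ((Nat -> Nat) -> Vec Nat 2) (\(z : Nat -> Nat). vcons Nat 1 4 (vcons Nat 0 5 (vnil Nat))) (\(g : Nat -> Nat). vcons Nat 1 4 (vcons Nat 0 5 (vnil Nat)))) (refl ((Nat -> Nat) -> Vec Nat 2) (\(μ : Nat -> Nat). vcons Nat 1 4 (vcons Nat 0 5 (vnil Nat)))) (refl ((Nat -> Nat) -> Vec Nat 2) (\(k : Nat -> Nat). vcons Nat 1 4 (vcons Nat 0 5 (vnil Nat))))
reduction steps (normal order): 0
already normal: yes


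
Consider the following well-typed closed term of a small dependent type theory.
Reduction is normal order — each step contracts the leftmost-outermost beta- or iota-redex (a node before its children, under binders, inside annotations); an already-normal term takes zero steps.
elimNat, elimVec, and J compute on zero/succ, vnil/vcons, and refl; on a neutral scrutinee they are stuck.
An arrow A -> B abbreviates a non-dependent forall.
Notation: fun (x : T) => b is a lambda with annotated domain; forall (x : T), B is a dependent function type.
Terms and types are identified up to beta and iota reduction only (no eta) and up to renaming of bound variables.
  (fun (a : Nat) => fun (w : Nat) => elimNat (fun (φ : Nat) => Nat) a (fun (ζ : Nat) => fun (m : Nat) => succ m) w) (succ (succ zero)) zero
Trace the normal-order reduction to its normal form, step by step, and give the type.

normal-order reduction sequence:
  (fun (a : Nat) => fun (w : Nat) => elimNat (fun (φ : Nat) => Nat) a (fun (ζ : Nat) => fun (m : Nat) => succ m) w) (succ (succ zero)) zero
  ~> (fun (a : Nat) => elimNat (fun (w : Nat) => Nat) (succ (succ zero)) (fun (φ : Nat) => fun (ζ : Nat) => succ ζ) a) zero
  ~> elimNat (fun (a : Nat) => Nat) (succ (succ zero)) (fun (w : Nat) => fun (φ : Nat) => succ φ) zero
  ~> succ (succ zero)
type:
  Nat


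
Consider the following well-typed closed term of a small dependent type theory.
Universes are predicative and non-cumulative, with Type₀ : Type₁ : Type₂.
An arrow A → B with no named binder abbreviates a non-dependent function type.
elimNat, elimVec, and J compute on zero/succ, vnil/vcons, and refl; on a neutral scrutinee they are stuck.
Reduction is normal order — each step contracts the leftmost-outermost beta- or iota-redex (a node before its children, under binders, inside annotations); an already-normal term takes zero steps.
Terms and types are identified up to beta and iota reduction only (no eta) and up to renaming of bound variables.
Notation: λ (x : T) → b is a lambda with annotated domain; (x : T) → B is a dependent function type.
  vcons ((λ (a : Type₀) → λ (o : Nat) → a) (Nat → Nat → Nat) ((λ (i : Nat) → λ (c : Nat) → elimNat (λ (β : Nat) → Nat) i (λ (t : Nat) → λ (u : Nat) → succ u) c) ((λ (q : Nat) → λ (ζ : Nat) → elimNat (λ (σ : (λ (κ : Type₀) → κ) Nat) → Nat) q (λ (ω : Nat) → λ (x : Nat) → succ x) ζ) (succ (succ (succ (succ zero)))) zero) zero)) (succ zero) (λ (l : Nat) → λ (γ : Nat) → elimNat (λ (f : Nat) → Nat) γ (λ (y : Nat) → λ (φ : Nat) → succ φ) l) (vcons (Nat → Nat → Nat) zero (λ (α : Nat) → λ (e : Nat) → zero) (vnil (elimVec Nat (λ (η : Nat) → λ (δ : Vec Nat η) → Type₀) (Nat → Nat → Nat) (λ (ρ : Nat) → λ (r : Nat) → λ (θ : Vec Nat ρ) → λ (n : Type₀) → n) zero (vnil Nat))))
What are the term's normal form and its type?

resulting normal form:
  vcons (Nat → Nat → Nat) (succ zero) (λ (a : Nat) → λ (o : Nat) → elimNat (λ (i : Nat) → Nat) o (λ (c : Nat) → λ (β : Nat) → succ β) a) (vcons (Nat → Nat → Nat) zero (λ (t : Nat) → λ (u : Nat) → zero) (vnil (Nat → Nat → Nat)))
inferred type:
  Vec (Nat → Nat → Nat) (succ (succ zero))
observation: 3 normal-order steps separate the term from its normal form.


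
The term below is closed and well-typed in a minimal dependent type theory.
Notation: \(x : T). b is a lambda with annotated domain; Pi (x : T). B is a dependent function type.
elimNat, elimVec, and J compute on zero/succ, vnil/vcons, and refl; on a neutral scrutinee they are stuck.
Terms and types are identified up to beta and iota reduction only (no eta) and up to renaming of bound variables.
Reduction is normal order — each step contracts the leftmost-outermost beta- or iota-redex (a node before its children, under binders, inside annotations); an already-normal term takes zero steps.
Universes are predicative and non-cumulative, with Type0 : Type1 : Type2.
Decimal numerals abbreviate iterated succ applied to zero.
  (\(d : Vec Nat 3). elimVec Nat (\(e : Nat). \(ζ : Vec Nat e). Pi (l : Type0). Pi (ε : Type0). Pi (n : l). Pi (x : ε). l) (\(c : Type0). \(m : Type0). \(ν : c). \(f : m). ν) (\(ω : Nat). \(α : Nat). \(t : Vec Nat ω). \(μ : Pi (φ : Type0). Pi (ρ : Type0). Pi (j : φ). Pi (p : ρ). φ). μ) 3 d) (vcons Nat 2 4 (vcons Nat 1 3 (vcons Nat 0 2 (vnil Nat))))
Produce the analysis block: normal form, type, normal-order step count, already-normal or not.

resulting normal form:
  \(d : Type0). \(e : Type0). \(ζ : d). \(l : e). ζ
the term's type:
  Pi (d : Type0). Pi (e : Type0). Pi (ζ : d). Pi (l : e). d
reduction steps (normal order): 17
already normal: no
first redex: a beta-redex


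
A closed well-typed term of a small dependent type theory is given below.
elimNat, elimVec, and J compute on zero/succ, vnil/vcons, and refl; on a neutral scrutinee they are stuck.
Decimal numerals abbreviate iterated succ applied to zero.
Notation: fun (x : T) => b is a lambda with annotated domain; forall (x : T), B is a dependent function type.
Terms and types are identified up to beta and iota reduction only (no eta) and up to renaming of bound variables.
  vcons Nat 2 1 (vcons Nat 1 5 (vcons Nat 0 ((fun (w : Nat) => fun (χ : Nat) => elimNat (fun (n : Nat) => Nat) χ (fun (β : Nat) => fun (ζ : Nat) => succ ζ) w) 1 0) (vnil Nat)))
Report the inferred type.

the term's type:
  Vec Nat 3


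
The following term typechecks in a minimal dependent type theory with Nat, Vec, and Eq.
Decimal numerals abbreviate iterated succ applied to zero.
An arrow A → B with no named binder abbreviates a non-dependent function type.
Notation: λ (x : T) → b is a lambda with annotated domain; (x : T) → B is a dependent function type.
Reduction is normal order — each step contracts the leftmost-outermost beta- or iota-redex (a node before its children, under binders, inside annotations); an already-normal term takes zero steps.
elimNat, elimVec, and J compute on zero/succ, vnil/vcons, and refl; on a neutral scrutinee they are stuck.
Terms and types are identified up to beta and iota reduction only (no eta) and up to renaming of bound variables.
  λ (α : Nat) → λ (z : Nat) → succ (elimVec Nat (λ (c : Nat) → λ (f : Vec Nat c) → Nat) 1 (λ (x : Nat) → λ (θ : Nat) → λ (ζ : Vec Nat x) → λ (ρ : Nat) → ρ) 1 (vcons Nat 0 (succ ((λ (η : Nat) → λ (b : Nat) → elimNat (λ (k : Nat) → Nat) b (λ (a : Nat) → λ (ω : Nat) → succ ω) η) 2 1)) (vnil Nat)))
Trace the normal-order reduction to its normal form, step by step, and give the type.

reduction (normal order):
  λ (α : Nat) → λ (z : Nat) → succ (elimVec Nat (λ (c : Nat) → λ (f : Vec Nat c) → Nat) 1 (λ (x : Nat) → λ (θ : Nat) → λ (ζ : Vec Nat x) → λ (ρ : Nat) → ρ) 1 (vcons Nat 0 (succ ((λ (η : Nat) → λ (b : Nat) → elimNat (λ (k : Nat) → Nat) b (λ (a : Nat) → λ (ω : Nat) → succ ω) η) 2 1)) (vnil Nat)))
  ~> λ (α : Nat) → λ (z : Nat) → succ ((λ (c : Nat) → λ (f : Nat) → λ (x : Vec Nat c) → λ (θ : Nat) → θ) 0 (succ ((λ (ζ : Nat) → λ (ρ : Nat) → elimNat (λ (η : Nat) → Nat) ρ (λ (b : Nat) → λ (k : Nat) → succ k) ζ) 2 1)) (vnil Nat) (elimVec Nat (λ (a : Nat) → λ (ω : Vec Nat a) → Nat) 1 (λ (κ : Nat) → λ (g : Nat) → λ (r : Vec Nat κ) → λ (γ : Nat) → γ) 0 (vnil Nat)))
  ~> λ (α : Nat) → λ (z : Nat) → succ ((λ (c : Nat) → λ (f : Vec Nat 0) → λ (x : Nat) → x) (succ ((λ (θ : Nat) → λ (ζ : Nat) → elimNat (λ (ρ : Nat) → Nat) ζ (λ (η : Nat) → λ (b : Nat) → succ b) θ) 2 1)) (vnil Nat) (elimVec Nat (λ (k : Nat) → λ (a : Vec Nat k) → Nat) 1 (λ (ω : Nat) → λ (κ : Nat) → λ (g : Vec Nat ω) → λ (r : Nat) → r) 0 (vnil Nat)))
  ~> λ (α : Nat) → λ (z : Nat) → succ ((λ (c : Vec Nat 0) → λ (f : Nat) → f) (vnil Nat) (elimVec Nat (λ (x : Nat) → λ (θ : Vec Nat x) → Nat) 1 (λ (ζ : Nat) → λ (ρ : Nat) → λ (η : Vec Nat ζ) → λ (b : Nat) → b) 0 (vnil Nat)))
  ~> λ (α : Nat) → λ (z : Nat) → succ ((λ (c : Nat) → c) (elimVec Nat (λ (f : Nat) → λ (x : Vec Nat f) → Nat) 1 (λ (θ : Nat) → λ (ζ : Nat) → λ (ρ : Vec Nat θ) → λ (η : Nat) → η) 0 (vnil Nat)))
  ~> λ (α : Nat) → λ (z : Nat) → succ (elimVec Nat (λ (c : Nat) → λ (f : Vec Nat c) → Nat) 1 (λ (x : Nat) → λ (θ : Nat) → λ (ζ : Vec Nat x) → λ (ρ : Nat) → ρ) 0 (vnil Nat))
  ~> λ (α : Nat) → λ (z : Nat) → 2
the term's type:
  Nat → Nat → Nat


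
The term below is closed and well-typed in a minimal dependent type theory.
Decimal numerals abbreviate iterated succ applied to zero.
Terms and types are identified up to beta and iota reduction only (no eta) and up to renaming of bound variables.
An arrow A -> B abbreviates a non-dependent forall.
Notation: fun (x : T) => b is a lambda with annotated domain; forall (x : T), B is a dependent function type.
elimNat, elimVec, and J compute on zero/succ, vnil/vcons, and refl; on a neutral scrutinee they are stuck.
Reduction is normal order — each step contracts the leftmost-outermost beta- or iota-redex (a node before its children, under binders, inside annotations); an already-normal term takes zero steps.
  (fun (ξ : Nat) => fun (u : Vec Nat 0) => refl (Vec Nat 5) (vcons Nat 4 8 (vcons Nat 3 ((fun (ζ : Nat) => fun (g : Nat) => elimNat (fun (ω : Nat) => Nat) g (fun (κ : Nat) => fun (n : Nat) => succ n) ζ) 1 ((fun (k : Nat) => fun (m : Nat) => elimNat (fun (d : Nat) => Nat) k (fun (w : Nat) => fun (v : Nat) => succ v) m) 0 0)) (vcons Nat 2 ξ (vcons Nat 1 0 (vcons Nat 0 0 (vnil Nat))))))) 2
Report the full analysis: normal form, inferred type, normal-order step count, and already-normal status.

reduced normal form:
  fun (ξ : Vec Nat 0) => refl (Vec Nat 5) (vcons Nat 4 8 (vcons Nat 3 1 (vcons Nat 2 2 (vcons Nat 1 0 (vcons Nat 0 0 (vnil Nat))))))
the term's type:
  Vec Nat 0 -> Eq (Vec Nat 5) (vcons Nat 4 8 (vcons Nat 3 1 (vcons Nat 2 2 (vcons Nat 1 0 (vcons Nat 0 0 (vnil Nat)))))) (vcons Nat 4 8 (vcons Nat 3 1 (vcons Nat 2 2 (vcons Nat 1 0 (vcons Nat 0 0 (vnil Nat))))))
reduction steps (normal order): 10
already normal: no
first contracted redex: a beta-redex


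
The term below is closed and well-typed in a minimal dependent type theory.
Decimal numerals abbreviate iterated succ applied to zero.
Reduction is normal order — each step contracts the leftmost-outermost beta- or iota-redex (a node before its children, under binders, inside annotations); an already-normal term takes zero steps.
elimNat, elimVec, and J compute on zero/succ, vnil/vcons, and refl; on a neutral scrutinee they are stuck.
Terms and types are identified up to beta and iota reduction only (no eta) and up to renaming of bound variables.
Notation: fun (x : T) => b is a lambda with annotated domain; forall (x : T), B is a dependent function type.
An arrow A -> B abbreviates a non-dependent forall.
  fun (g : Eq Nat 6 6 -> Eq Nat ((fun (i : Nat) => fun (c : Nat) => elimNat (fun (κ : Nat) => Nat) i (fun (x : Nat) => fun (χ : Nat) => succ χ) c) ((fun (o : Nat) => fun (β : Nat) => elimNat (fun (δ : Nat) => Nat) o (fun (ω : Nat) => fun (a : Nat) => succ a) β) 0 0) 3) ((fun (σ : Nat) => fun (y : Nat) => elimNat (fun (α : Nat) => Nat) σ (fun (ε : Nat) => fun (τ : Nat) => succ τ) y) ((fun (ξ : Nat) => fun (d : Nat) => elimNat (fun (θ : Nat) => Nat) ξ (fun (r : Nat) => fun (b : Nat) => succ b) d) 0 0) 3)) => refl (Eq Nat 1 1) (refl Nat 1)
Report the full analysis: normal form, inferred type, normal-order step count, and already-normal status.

reduced normal form:
  fun (g : Eq Nat 6 6 -> Eq Nat 3 3) => refl (Eq Nat 1 1) (refl Nat 1)
type:
  (Eq Nat 6 6 -> Eq Nat 3 3) -> Eq (Eq Nat 1 1) (refl Nat 1) (refl Nat 1)
reduction steps (normal order): 30
term was already normal: no
first contracted redex: a beta-redex


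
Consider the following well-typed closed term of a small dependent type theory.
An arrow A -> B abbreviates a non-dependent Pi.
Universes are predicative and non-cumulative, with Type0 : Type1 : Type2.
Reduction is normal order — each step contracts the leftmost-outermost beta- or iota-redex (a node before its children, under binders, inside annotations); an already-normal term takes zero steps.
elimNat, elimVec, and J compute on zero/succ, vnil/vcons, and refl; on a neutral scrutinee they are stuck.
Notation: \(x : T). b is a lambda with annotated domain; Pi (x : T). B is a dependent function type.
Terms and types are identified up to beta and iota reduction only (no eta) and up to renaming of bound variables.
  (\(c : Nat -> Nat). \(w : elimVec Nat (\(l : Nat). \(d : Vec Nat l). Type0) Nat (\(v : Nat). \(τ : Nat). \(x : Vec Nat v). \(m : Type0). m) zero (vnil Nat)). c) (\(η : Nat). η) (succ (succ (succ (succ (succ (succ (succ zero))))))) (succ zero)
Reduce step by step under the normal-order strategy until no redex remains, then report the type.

normal-order reduction sequence:
  (\(c : Nat -> Nat). \(w : elimVec Nat (\(l : Nat). \(d : Vec Nat l). Type0) Nat (\(v : Nat). \(τ : Nat). \(x : Vec Nat v). \(m : Type0). m) zero (vnil Nat)). c) (\(η : Nat). η) (succ (succ (succ (succ (succ (succ (succ zero))))))) (succ zero)
  ~> (\(c : elimVec Nat (\(w : Nat). \(l : Vec Nat w). Type0) Nat (\(d : Nat). \(v : Nat). \(τ : Vec Nat d). \(x : Type0). x) zero (vnil Nat)). \(m : Nat). m) (succ (succ (succ (succ (succ (succ (succ zero))))))) (succ zero)
  ~> (\(c : Nat). c) (succ zero)
  ~> succ zero
inferred type:
  Nat


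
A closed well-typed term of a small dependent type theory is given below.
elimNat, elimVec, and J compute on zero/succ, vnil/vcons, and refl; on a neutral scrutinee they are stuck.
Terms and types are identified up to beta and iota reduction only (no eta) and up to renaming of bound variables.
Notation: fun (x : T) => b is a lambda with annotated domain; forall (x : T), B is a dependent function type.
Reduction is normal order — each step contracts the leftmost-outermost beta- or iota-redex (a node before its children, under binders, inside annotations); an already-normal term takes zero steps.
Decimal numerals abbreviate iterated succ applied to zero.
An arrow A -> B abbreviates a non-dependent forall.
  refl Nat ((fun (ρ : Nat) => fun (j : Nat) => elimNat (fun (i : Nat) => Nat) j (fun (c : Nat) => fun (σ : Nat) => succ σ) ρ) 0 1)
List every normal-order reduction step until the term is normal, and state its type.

normal-order reduction sequence:
  refl Nat ((fun (ρ : Nat) => fun (j : Nat) => elimNat (fun (i : Nat) => Nat) j (fun (c : Nat) => fun (σ : Nat) => succ σ) ρ) 0 1)
  ~> refl Nat ((fun (ρ : Nat) => elimNat (fun (j : Nat) => Nat) ρ (fun (i : Nat) => fun (c : Nat) => succ c) 0) 1)
  ~> refl Nat (elimNat (fun (ρ : Nat) => Nat) 1 (fun (j : Nat) => fun (i : Nat) => succ i) 0)
  ~> refl Nat 1
type:
  Eq Nat 1 1


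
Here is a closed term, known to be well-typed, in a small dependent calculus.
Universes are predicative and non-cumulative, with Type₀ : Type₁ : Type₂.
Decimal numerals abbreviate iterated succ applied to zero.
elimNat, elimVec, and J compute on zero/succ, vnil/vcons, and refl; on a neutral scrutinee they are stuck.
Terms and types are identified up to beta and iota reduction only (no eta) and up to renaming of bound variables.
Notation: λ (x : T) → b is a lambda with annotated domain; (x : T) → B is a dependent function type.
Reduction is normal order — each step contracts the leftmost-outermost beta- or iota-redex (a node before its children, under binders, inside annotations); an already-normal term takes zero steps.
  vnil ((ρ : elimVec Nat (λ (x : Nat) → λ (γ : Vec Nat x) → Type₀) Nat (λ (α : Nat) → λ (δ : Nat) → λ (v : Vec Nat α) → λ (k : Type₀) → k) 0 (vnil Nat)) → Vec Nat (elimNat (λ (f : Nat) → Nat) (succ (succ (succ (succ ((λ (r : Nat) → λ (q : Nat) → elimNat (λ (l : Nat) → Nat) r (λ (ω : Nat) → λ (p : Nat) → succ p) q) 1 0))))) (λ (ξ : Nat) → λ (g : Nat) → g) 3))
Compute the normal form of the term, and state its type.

resulting normal form:
  vnil ((ρ : Nat) → Vec Nat 5)
the term's type:
  Vec ((ρ : Nat) → Vec Nat 5) 0
observation: the first redex contracted is an elimVec iota-redex; the normal form is reached in 14 normal-order steps.


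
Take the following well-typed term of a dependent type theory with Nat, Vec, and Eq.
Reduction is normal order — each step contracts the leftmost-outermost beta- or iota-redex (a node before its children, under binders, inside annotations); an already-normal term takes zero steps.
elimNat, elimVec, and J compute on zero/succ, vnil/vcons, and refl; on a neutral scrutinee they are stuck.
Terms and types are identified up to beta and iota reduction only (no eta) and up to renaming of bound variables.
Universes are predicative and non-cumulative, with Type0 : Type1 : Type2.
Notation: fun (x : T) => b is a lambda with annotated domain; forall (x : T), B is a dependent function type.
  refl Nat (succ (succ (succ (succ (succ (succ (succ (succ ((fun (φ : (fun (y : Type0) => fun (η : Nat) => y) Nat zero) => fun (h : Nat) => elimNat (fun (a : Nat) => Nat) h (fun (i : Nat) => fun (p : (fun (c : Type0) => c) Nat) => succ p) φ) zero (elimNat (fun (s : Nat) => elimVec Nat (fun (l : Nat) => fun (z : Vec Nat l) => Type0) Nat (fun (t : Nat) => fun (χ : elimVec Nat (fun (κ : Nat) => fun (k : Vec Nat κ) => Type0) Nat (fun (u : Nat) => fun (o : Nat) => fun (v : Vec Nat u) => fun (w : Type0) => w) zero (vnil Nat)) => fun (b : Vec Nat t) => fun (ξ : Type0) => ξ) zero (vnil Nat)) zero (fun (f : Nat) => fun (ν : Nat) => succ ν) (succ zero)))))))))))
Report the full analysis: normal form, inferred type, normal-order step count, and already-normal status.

normal form:
  refl Nat (succ (succ (succ (succ (succ (succ (succ (succ (succ zero)))))))))
inferred type:
  Eq Nat (succ (succ (succ (succ (succ (succ (succ (succ (succ zero))))))))) (succ (succ (succ (succ (succ (succ (succ (succ (succ zero)))))))))
normal-order step count: 7
term was already normal: no
first contracted redex: a beta-redex


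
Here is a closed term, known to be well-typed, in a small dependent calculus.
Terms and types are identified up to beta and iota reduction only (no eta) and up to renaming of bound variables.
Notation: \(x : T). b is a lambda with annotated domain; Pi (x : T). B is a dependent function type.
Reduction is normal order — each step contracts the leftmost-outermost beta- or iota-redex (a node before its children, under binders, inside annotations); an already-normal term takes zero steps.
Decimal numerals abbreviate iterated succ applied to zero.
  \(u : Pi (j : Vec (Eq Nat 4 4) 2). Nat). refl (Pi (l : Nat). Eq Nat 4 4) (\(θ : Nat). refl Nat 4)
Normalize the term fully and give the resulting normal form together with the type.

normal form:
  \(u : Pi (j : Vec (Eq Nat 4 4) 2). Nat). refl (Pi (l : Nat). Eq Nat 4 4) (\(θ : Nat). refl Nat 4)
the term's type:
  Pi (u : Pi (j : Vec (Eq Nat 4 4) 2). Nat). Eq (Pi (l : Nat). Eq Nat 4 4) (\(θ : Nat). refl Nat 4) (\(α : Nat). refl Nat 4)


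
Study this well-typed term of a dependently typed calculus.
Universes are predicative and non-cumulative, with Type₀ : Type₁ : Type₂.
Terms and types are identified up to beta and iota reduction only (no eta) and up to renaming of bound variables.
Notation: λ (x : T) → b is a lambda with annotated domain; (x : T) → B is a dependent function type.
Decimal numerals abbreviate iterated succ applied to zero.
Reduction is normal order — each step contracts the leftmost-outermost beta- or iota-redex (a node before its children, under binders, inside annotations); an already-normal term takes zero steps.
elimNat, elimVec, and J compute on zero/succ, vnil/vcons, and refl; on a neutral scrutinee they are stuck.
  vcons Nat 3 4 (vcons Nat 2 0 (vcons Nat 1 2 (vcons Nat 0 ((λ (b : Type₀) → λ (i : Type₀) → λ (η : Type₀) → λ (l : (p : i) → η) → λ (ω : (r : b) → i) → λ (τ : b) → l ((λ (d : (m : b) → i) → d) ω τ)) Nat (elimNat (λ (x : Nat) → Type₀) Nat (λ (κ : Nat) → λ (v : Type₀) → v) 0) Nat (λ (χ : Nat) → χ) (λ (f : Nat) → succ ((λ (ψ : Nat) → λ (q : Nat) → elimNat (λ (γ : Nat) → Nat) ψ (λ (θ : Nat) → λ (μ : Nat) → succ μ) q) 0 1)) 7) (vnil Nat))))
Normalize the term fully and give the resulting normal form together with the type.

resulting normal form:
  vcons Nat 3 4 (vcons Nat 2 0 (vcons Nat 1 2 (vcons Nat 0 2 (vnil Nat))))
the term's type:
  Vec Nat 4


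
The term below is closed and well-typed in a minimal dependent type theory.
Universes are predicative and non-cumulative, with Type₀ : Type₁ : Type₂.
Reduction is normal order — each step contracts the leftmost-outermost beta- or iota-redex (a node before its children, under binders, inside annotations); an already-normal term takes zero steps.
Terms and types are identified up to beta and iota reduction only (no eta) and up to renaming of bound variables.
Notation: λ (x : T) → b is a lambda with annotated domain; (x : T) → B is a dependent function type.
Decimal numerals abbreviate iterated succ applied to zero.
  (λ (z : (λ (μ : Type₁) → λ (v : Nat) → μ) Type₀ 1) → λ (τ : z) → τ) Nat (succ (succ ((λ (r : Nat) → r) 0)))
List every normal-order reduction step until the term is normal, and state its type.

reduction (normal order):
  (λ (z : (λ (μ : Type₁) → λ (v : Nat) → μ) Type₀ 1) → λ (τ : z) → τ) Nat (succ (succ ((λ (r : Nat) → r) 0)))
  ~> (λ (z : Nat) → z) (succ (succ ((λ (μ : Nat) → μ) 0)))
  ~> succ (succ ((λ (z : Nat) → z) 0))
  ~> 2
inferred type:
  Nat


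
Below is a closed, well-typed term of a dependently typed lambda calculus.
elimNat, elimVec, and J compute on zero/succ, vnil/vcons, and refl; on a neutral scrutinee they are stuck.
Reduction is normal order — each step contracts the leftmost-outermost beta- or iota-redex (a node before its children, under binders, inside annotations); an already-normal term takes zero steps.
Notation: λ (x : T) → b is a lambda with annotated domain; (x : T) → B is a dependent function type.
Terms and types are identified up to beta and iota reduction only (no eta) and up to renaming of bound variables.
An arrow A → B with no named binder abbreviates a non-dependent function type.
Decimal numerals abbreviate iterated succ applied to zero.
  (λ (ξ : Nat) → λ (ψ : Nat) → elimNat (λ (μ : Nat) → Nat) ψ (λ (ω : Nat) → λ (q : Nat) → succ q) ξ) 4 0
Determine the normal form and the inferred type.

normal form:
  4
the term's type:
  Nat
observation: the term reaches its normal form after 15 normal-order steps.


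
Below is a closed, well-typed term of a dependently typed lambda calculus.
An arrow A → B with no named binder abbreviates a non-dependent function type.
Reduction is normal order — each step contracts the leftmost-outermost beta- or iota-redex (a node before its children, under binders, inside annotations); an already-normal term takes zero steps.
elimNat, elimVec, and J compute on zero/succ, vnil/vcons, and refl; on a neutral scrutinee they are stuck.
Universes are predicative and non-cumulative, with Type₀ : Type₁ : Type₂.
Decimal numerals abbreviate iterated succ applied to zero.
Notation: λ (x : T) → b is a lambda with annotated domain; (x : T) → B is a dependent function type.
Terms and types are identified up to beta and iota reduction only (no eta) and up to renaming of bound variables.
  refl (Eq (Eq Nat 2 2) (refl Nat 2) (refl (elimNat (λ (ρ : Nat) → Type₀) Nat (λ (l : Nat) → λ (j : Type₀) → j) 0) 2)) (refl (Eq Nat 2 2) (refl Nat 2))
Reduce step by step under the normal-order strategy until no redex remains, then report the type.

normal-order reduction sequence:
  refl (Eq (Eq Nat 2 2) (refl Nat 2) (refl (elimNat (λ (ρ : Nat) → Type₀) Nat (λ (l : Nat) → λ (j : Type₀) → j) 0) 2)) (refl (Eq Nat 2 2) (refl Nat 2))
  ~> refl (Eq (Eq Nat 2 2) (refl Nat 2) (refl Nat 2)) (refl (Eq Nat 2 2) (refl Nat 2))
the term's type:
  Eq (Eq (Eq Nat 2 2) (refl Nat 2) (refl Nat 2)) (refl (Eq Nat 2 2) (refl Nat 2)) (refl (Eq Nat 2 2) (refl Nat 2))


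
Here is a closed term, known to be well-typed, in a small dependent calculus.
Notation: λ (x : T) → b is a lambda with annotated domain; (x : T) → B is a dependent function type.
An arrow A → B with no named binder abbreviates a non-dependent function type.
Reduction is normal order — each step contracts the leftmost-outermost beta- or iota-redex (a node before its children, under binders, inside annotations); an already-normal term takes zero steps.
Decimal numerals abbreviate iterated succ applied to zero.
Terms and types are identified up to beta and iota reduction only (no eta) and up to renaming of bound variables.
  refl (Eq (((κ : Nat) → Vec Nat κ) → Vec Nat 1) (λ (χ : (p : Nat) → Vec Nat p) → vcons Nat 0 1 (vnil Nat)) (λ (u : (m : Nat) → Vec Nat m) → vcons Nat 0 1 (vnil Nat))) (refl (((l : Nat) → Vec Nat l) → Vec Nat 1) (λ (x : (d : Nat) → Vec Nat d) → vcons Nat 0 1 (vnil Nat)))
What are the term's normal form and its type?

resulting normal form:
  refl (Eq (((κ : Nat) → Vec Nat κ) → Vec Nat 1) (λ (χ : (p : Nat) → Vec Nat p) → vcons Nat 0 1 (vnil Nat)) (λ (u : (m : Nat) → Vec Nat m) → vcons Nat 0 1 (vnil Nat))) (refl (((l : Nat) → Vec Nat l) → Vec Nat 1) (λ (x : (d : Nat) → Vec Nat d) → vcons Nat 0 1 (vnil Nat)))
type:
  Eq (Eq (((κ : Nat) → Vec Nat κ) → Vec Nat 1) (λ (χ : (p : Nat) → Vec Nat p) → vcons Nat 0 1 (vnil Nat)) (λ (u : (m : Nat) → Vec Nat m) → vcons Nat 0 1 (vnil Nat))) (refl (((l : Nat) → Vec Nat l) → Vec Nat 1) (λ (x : (d : Nat) → Vec Nat d) → vcons Nat 0 1 (vnil Nat))) (refl (((c : Nat) → Vec Nat c) → Vec Nat 1) (λ (η : (α : Nat) → Vec Nat α) → vcons Nat 0 1 (vnil Nat)))


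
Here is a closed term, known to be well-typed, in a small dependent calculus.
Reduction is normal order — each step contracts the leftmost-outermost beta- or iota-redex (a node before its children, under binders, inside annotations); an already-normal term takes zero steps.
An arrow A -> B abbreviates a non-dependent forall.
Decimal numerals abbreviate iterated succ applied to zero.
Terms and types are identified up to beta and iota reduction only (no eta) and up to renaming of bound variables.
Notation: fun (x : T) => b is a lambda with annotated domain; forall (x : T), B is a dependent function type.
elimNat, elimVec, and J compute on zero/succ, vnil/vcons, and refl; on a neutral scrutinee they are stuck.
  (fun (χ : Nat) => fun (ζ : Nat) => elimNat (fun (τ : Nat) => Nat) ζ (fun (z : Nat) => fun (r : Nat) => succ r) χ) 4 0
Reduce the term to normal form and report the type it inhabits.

resulting normal form:
  4
inferred type:
  Nat
observation: reduction starts at a beta-redex, and 15 normal-order steps reach the normal form.


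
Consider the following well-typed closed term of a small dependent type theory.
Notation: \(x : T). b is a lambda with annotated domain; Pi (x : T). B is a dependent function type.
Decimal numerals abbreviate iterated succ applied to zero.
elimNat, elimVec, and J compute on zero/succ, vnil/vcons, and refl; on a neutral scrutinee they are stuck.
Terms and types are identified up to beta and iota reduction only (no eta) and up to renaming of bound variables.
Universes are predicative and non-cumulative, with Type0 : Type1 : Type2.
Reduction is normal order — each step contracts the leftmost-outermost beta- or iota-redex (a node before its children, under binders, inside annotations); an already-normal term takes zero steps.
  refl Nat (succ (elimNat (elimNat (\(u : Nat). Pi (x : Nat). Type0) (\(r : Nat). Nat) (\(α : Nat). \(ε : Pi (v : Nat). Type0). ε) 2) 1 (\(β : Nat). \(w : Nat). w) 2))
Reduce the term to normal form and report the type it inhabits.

normal form:
  refl Nat 2
inferred type:
  Eq Nat 2 2


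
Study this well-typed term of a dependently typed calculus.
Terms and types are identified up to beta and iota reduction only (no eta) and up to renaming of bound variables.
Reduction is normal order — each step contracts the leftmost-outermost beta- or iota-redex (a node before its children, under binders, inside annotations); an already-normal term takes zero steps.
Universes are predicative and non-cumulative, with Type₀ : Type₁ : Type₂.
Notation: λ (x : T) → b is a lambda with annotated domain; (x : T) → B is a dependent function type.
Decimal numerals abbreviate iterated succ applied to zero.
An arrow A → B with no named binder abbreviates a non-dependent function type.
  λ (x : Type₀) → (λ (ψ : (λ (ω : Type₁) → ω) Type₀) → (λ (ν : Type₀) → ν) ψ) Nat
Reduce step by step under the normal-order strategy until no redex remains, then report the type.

normal-order reduction sequence:
  λ (x : Type₀) → (λ (ψ : (λ (ω : Type₁) → ω) Type₀) → (λ (ν : Type₀) → ν) ψ) Nat
  ~> λ (x : Type₀) → (λ (ψ : Type₀) → ψ) Nat
  ~> λ (x : Type₀) → Nat
the term's type:
  Type₀ → Type₀


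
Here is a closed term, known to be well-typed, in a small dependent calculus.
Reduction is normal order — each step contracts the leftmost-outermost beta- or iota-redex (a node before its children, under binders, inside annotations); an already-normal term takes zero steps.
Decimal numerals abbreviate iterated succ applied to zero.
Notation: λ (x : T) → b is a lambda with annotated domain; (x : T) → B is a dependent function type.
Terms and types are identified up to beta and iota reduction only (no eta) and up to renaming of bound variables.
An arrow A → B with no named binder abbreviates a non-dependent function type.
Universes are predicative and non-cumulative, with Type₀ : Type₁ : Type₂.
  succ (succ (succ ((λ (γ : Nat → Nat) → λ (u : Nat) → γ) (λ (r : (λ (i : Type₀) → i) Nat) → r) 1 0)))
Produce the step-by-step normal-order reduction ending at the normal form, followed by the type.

normal-order reduction:
  succ (succ (succ ((λ (γ : Nat → Nat) → λ (u : Nat) → γ) (λ (r : (λ (i : Type₀) → i) Nat) → r) 1 0)))
  ~> succ (succ (succ ((λ (γ : Nat) → λ (u : (λ (r : Type₀) → r) Nat) → u) 1 0)))
  ~> succ (succ (succ ((λ (γ : (λ (u : Type₀) → u) Nat) → γ) 0)))
  ~> 3
inferred type:
  Nat


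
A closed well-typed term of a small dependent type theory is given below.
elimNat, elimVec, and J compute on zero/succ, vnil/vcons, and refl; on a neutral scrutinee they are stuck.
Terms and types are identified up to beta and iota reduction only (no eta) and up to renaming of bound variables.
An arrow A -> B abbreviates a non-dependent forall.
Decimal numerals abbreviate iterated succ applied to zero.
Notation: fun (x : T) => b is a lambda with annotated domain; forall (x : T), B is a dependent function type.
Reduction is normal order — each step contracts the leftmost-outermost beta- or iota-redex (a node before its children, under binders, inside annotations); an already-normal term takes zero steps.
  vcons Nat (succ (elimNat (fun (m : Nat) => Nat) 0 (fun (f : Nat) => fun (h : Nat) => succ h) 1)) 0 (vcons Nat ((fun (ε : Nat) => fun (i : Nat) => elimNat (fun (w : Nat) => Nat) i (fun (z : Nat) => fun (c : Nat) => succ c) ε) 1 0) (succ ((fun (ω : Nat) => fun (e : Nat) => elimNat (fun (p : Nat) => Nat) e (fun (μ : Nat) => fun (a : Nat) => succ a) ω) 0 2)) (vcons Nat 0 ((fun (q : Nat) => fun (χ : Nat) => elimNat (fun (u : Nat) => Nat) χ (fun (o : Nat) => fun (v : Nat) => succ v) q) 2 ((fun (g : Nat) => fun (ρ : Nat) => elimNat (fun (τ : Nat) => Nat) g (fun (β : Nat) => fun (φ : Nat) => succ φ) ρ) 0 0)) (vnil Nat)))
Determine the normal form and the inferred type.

resulting normal form:
  vcons Nat 2 0 (vcons Nat 1 3 (vcons Nat 0 2 (vnil Nat)))
inferred type:
  Vec Nat 3


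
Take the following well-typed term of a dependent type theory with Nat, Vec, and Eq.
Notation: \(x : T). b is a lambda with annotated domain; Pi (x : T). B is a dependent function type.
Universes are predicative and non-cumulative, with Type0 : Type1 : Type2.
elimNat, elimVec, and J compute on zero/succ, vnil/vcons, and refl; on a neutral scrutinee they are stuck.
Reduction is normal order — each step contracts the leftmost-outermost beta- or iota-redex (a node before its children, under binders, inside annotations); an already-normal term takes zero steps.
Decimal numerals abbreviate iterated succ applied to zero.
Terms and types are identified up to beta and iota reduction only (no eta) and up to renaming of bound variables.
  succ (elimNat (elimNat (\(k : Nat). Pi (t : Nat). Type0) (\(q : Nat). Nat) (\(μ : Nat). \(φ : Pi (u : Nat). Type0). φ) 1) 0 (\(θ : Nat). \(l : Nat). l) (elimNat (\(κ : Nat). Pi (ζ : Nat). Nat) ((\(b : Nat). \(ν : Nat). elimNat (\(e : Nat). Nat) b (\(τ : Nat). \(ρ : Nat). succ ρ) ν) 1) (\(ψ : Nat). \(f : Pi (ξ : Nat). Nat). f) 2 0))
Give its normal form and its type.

resulting normal form:
  1
type:
  Nat


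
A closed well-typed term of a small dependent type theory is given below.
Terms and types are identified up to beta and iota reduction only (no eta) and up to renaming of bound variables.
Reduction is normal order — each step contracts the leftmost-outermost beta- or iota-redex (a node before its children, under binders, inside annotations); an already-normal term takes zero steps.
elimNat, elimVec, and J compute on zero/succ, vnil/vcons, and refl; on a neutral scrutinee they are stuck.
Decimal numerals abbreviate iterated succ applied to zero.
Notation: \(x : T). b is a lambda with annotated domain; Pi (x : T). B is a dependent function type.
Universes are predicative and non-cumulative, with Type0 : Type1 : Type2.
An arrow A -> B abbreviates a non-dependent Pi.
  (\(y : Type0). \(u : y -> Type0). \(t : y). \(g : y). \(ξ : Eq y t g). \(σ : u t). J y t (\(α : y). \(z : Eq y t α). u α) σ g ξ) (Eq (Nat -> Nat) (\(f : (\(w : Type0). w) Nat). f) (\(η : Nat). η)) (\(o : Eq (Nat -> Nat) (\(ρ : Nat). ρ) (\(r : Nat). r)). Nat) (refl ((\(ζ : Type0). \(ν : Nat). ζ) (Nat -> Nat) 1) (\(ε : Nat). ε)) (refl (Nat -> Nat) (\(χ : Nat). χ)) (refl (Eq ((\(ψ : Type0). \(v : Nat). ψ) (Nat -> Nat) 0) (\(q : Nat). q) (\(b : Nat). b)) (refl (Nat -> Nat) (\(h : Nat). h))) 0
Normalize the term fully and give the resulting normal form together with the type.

reduced normal form:
  0
type:
  Nat
observation: the leftmost-outermost redex is a beta-redex, and normalization takes 7 steps.


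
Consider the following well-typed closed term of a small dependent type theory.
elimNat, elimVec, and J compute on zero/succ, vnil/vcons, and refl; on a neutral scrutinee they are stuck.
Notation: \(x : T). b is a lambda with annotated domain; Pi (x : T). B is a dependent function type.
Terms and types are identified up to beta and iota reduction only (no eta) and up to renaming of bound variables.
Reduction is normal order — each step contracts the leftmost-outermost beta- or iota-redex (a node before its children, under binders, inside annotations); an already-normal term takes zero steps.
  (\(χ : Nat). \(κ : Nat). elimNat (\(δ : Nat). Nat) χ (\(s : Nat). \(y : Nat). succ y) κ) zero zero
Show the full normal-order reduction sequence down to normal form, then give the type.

normal-order reduction:
  (\(χ : Nat). \(κ : Nat). elimNat (\(δ : Nat). Nat) χ (\(s : Nat). \(y : Nat). succ y) κ) zero zero
  ~> (\(χ : Nat). elimNat (\(κ : Nat). Nat) zero (\(δ : Nat). \(s : Nat). succ s) χ) zero
  ~> elimNat (\(χ : Nat). Nat) zero (\(κ : Nat). \(δ : Nat). succ δ) zero
  ~> zero
inferred type:
  Nat


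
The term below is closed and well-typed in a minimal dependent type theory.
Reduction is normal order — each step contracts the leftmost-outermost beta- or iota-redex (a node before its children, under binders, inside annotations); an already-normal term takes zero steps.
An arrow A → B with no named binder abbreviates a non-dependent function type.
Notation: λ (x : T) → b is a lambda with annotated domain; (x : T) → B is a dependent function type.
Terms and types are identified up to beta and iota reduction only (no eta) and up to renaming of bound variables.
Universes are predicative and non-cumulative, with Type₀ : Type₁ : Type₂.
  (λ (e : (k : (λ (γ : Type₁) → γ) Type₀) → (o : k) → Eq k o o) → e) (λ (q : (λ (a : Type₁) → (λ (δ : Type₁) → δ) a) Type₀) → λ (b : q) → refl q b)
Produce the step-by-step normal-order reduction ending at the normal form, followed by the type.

reduction (normal order):
  (λ (e : (k : (λ (γ : Type₁) → γ) Type₀) → (o : k) → Eq k o o) → e) (λ (q : (λ (a : Type₁) → (λ (δ : Type₁) → δ) a) Type₀) → λ (b : q) → refl q b)
  ~> λ (e : (λ (k : Type₁) → (λ (γ : Type₁) → γ) k) Type₀) → λ (o : e) → refl e o
  ~> λ (e : (λ (k : Type₁) → k) Type₀) → λ (γ : e) → refl e γ
  ~> λ (e : Type₀) → λ (k : e) → refl e k
type:
  (e : Type₀) → (k : e) → Eq e k k


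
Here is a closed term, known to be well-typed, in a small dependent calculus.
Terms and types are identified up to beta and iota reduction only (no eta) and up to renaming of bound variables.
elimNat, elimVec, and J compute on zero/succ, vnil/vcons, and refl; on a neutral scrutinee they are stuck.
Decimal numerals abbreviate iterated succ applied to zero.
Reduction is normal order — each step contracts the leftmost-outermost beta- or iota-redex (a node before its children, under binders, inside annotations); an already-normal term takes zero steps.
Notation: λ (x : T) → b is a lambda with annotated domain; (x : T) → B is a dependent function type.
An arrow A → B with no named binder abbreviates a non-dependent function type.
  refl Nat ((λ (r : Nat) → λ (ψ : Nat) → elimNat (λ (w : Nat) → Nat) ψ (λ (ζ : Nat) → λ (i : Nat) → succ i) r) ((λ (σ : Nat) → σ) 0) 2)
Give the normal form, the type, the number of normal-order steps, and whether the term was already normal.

normal form:
  refl Nat 2
type:
  Eq Nat 2 2
steps to reach normal form (normal order): 4
term was already normal: no
first contracted redex: a beta-redex


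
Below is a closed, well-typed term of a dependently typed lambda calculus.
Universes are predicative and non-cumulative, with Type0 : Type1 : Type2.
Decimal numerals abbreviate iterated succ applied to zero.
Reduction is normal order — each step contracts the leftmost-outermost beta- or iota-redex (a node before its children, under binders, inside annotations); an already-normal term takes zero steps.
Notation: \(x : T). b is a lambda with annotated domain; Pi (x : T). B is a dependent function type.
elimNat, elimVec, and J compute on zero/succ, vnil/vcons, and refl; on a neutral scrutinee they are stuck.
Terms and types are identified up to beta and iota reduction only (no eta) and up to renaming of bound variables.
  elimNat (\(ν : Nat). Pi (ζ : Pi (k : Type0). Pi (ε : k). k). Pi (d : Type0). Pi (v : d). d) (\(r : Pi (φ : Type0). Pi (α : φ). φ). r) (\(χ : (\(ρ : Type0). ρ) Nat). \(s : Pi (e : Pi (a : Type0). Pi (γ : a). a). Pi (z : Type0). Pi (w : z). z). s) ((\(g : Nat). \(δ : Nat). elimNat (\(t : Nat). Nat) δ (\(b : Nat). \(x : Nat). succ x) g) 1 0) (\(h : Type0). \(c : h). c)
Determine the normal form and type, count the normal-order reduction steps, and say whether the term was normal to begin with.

normal form:
  \(ν : Type0). \(ζ : ν). ζ
type:
  Pi (ν : Type0). Pi (ζ : ν). ν
steps to reach normal form (normal order): 12
already normal: no
first contracted redex: a beta-redex
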